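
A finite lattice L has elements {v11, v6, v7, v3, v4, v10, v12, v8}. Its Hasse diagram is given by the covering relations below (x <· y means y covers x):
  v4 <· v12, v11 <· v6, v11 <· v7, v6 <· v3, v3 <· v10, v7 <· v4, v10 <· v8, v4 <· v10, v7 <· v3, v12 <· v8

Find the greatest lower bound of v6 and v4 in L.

Common lower bounds of {v6, v4}: v11.
The greatest among these is v11.

v11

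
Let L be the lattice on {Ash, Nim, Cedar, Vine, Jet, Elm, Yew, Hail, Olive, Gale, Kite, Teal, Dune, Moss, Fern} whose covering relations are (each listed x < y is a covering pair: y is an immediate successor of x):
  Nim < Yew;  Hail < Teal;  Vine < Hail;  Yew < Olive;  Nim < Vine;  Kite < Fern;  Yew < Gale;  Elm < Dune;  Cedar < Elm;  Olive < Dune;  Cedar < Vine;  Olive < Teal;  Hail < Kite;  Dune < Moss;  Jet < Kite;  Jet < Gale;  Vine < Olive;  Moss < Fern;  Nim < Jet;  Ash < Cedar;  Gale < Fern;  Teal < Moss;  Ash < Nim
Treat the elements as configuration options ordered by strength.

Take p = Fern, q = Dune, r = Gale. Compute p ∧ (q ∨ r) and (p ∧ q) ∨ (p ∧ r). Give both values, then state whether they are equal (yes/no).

q ∨ r = Fern, so p ∧ (q ∨ r) = Fern ∧ Fern = Fern.
p ∧ q = Dune and p ∧ r = Gale, so (p ∧ q) ∨ (p ∧ r) = Dune ∨ Gale = Fern.
Equal: yes.

Fern; Fern; yes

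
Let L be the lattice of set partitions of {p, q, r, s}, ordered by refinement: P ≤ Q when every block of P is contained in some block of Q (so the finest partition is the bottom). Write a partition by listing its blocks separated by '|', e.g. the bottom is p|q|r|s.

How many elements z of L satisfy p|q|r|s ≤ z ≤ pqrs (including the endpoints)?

15

The interval [p|q|r|s, pqrs] = {pqrs, pqr|s, pqs|r, pq|rs, pq|r|s, prs|q, pr|qs, pr|q|s, ps|qr, ps|q|r, p|qrs, p|qr|s, p|qs|r, p|q|rs, p|q|r|s}, which has 15 elements.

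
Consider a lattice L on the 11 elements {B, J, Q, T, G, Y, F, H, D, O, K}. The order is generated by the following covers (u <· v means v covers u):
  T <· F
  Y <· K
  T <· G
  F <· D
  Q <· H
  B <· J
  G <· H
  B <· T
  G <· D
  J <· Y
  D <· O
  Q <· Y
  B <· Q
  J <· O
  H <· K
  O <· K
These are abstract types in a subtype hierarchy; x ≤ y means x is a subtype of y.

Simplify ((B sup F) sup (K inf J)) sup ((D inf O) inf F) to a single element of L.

O

B ∨ F = F
K ∧ J = J
F ∨ J = O
D ∧ O = D
D ∧ F = F
O ∨ F = O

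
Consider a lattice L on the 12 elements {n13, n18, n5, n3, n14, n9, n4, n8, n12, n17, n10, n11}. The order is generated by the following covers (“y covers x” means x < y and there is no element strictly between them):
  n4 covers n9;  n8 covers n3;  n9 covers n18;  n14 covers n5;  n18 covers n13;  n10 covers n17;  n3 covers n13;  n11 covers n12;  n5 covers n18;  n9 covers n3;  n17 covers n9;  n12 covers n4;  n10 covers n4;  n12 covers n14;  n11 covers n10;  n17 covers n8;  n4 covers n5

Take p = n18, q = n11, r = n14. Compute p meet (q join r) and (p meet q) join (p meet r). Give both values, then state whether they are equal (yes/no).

q join r = n11, so p meet (q join r) = n18 meet n11 = n18.
p meet q = n18 and p meet r = n18, so (p meet q) join (p meet r) = n18 join n18 = n18.
Equal: yes.

n18; n18; yes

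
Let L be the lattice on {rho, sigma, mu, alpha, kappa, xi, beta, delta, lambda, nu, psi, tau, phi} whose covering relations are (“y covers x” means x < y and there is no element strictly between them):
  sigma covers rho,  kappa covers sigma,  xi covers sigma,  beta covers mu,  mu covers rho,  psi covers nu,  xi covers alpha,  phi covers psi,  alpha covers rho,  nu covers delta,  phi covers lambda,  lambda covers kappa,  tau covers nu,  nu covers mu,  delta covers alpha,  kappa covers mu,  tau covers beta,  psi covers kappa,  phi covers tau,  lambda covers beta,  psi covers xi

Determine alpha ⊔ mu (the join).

Common upper bounds of {alpha, mu}: nu, phi, psi, tau.
The least among these is nu.

nu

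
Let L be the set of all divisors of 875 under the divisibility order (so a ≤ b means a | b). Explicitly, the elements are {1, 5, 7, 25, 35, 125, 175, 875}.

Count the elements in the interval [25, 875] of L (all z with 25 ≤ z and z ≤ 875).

The interval [25, 875] = {125, 175, 25, 875}, which has 4 elements.

4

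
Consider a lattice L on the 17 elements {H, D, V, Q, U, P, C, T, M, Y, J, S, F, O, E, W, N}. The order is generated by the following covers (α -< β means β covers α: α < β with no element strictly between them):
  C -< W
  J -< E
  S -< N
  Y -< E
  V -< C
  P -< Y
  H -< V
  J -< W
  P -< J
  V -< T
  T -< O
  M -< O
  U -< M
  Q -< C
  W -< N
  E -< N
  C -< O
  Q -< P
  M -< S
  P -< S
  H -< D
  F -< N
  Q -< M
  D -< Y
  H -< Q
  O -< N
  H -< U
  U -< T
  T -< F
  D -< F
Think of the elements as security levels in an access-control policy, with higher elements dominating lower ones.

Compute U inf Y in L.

U ∧ Y = H

H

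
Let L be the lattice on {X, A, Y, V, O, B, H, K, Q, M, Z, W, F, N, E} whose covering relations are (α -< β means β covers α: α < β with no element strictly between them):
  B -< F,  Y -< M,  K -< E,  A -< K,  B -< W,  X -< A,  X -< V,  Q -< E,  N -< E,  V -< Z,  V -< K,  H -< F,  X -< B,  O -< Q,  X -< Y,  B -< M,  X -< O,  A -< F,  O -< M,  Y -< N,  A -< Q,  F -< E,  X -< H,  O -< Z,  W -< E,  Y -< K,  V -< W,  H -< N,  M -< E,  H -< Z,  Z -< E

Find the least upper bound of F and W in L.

Common upper bounds of {F, W}: E.
The least among these is E.

E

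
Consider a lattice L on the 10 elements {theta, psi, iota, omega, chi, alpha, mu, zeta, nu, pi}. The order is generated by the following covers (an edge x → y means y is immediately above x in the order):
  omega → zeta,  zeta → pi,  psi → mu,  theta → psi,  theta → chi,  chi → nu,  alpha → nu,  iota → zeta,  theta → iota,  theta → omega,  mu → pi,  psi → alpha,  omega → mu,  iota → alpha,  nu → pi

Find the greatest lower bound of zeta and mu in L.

omega

Common lower bounds of {zeta, mu}: omega, theta.
The greatest among these is omega.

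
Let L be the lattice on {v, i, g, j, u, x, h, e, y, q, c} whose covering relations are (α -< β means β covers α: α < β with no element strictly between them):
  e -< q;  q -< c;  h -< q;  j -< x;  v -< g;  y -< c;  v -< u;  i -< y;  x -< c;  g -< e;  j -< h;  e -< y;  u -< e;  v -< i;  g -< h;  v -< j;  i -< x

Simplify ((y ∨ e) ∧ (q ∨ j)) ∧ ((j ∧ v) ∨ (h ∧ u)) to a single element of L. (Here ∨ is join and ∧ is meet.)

v

y ∨ e = y
q ∨ j = q
y ∧ q = e
j ∧ v = v
h ∧ u = v
v ∨ v = v
e ∧ v = v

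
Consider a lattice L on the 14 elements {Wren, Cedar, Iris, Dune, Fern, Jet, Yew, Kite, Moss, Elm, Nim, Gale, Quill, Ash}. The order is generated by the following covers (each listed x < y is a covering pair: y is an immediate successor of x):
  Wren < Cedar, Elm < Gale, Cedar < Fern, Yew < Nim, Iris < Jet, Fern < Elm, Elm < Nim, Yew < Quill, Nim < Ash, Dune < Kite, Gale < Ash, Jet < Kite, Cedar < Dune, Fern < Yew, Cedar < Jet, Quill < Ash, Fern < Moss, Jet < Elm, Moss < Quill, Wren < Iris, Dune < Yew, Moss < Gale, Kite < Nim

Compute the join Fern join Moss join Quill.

Quill

Common upper bounds of {Fern, Moss, Quill}: Ash, Quill.
The least among these is Quill.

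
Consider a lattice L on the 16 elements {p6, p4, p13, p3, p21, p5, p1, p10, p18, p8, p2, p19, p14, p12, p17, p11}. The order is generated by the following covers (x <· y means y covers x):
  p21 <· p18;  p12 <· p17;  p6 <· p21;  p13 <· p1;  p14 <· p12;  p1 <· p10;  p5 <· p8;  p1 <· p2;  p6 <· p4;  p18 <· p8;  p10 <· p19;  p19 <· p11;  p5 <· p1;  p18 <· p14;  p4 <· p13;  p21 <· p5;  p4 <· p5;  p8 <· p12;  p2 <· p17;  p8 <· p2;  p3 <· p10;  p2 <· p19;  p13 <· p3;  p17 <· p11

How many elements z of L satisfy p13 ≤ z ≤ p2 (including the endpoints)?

3

The interval [p13, p2] = {p1, p13, p2}, which has 3 elements.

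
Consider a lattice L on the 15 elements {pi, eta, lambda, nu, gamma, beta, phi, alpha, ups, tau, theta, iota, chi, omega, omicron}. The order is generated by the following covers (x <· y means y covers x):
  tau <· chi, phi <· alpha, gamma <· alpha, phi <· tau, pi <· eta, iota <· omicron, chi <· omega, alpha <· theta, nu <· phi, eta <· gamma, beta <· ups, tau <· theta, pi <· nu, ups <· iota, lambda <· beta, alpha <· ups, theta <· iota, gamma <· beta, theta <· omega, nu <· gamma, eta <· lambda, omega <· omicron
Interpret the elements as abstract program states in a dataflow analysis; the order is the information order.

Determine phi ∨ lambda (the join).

ups

Common upper bounds of {phi, lambda}: iota, omicron, ups.
The least among these is ups.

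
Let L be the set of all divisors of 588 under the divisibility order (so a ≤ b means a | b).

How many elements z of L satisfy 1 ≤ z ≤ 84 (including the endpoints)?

12

The interval [1, 84] = {1, 12, 14, 2, 21, 28, 3, 4, 42, 6, 7, 84}, which has 12 elements.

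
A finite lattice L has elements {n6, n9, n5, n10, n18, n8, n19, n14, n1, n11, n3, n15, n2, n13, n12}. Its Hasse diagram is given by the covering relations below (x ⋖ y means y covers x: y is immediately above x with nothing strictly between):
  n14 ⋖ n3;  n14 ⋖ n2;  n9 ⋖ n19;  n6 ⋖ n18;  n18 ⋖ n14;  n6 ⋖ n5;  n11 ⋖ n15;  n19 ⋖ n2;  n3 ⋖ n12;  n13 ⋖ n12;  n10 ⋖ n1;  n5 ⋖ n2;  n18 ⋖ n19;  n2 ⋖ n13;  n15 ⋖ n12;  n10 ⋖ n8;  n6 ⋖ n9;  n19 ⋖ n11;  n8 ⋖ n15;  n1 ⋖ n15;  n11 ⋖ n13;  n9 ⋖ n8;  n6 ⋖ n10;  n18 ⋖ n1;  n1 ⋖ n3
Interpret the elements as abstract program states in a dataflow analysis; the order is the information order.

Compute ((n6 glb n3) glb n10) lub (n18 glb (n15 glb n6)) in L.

n6

n6 ∧ n3 = n6
n6 ∧ n10 = n6
n15 ∧ n6 = n6
n18 ∧ n6 = n6
n6 ∨ n6 = n6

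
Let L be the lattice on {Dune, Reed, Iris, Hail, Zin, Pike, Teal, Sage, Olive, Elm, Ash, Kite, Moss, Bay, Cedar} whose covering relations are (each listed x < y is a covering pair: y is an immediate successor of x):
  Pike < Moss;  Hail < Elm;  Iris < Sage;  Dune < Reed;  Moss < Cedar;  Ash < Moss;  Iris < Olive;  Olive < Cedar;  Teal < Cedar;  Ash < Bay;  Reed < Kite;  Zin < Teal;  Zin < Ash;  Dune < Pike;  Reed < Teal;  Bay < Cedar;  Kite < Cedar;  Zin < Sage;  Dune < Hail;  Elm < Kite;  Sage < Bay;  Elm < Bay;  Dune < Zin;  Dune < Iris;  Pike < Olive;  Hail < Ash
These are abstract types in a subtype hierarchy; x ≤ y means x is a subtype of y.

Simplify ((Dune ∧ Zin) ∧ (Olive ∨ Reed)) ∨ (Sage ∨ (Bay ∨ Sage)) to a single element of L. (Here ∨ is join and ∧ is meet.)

Dune ∧ Zin = Dune
Olive ∨ Reed = Cedar
Dune ∧ Cedar = Dune
Bay ∨ Sage = Bay
Sage ∨ Bay = Bay
Dune ∨ Bay = Bay

Bay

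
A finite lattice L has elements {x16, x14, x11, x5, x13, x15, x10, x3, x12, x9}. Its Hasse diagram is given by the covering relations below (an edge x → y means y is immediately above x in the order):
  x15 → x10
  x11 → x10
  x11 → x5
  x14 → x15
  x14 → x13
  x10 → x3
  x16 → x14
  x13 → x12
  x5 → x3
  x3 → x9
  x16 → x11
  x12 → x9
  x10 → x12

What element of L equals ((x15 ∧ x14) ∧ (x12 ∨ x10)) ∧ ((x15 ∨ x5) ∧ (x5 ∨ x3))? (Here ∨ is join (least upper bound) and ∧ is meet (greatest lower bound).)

x15 ∧ x14 = x14
x12 ∨ x10 = x12
x14 ∧ x12 = x14
x15 ∨ x5 = x3
x5 ∨ x3 = x3
x3 ∧ x3 = x3
x14 ∧ x3 = x14

x14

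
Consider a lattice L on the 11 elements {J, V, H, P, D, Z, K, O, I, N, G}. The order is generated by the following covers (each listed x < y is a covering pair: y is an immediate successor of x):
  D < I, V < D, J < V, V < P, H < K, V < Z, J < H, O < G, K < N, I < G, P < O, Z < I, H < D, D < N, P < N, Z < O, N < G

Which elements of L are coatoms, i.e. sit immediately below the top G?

The coatoms are exactly the elements covered by G: I, N, O.

I, N, O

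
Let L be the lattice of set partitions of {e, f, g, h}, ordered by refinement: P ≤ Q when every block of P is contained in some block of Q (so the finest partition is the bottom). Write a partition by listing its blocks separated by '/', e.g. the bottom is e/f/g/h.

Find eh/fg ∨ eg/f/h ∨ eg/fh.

The join of eh/fg, eg/f/h, eg/fh merges any blocks that overlap across the partitions, giving efgh.

efgh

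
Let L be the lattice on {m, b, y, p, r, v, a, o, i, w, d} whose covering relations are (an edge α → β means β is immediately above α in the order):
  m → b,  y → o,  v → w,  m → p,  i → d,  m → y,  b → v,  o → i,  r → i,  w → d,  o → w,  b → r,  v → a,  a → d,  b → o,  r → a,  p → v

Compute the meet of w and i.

Common lower bounds of {w, i}: b, m, o, y.
The greatest among these is o.

o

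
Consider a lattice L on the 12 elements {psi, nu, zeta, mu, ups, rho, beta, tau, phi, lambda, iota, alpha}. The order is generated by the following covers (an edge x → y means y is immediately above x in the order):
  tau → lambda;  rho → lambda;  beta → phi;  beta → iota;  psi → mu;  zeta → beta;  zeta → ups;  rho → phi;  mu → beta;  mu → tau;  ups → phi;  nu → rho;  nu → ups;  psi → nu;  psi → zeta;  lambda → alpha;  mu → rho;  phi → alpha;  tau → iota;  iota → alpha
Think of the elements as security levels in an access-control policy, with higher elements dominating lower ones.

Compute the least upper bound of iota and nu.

alpha

Common upper bounds of {iota, nu}: alpha.
The least among these is alpha.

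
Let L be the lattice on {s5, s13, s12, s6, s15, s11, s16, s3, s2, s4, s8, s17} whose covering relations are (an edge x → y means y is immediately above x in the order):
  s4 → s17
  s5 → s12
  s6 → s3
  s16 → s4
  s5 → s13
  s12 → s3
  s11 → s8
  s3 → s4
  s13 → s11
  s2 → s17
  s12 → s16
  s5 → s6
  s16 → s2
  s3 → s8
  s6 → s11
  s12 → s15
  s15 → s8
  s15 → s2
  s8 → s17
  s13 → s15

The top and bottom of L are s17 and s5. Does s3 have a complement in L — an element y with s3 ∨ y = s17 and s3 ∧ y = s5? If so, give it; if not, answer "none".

none

For every candidate y, either s3 ∨ y ≠ s17 or s3 ∧ y ≠ s5; no complement exists.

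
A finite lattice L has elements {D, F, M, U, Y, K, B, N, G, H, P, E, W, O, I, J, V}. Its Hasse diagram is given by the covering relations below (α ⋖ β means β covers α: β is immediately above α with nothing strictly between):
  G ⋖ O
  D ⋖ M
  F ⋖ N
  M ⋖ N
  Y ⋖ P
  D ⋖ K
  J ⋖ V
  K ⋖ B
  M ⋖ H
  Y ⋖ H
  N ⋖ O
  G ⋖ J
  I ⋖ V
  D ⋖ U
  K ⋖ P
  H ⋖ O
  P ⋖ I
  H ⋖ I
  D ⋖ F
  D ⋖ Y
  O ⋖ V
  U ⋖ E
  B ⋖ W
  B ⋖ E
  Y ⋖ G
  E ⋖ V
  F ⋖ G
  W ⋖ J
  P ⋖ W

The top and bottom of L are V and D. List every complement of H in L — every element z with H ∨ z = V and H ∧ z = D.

Need z with H ∨ z = V and H ∧ z = D.
Checking each element gives: B, E, U.

B, E, U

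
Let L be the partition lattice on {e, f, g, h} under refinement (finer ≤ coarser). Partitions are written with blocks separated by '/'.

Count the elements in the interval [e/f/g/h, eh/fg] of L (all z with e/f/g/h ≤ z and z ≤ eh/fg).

The interval [e/f/g/h, eh/fg] = {e/f/g/h, e/fg/h, eh/f/g, eh/fg}, which has 4 elements.

4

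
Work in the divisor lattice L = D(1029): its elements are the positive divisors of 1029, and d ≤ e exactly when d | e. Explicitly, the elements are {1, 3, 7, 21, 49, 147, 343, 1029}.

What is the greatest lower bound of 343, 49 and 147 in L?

Common lower bounds of {343, 49, 147}: 1, 49, 7.
The greatest among these is 49.

49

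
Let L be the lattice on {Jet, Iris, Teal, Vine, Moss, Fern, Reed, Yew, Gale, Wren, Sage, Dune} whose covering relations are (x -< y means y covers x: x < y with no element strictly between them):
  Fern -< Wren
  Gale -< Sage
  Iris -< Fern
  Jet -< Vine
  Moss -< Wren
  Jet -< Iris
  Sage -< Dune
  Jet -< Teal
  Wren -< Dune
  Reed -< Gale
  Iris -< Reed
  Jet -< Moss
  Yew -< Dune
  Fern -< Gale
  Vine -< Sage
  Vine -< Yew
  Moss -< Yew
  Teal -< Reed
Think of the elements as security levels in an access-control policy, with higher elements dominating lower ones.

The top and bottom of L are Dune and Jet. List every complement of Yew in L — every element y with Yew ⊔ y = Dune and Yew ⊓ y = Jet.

Need y with Yew ∨ y = Dune and Yew ∧ y = Jet.
Checking each element gives: Fern, Gale, Iris, Reed, Teal.

Fern, Gale, Iris, Reed, Teal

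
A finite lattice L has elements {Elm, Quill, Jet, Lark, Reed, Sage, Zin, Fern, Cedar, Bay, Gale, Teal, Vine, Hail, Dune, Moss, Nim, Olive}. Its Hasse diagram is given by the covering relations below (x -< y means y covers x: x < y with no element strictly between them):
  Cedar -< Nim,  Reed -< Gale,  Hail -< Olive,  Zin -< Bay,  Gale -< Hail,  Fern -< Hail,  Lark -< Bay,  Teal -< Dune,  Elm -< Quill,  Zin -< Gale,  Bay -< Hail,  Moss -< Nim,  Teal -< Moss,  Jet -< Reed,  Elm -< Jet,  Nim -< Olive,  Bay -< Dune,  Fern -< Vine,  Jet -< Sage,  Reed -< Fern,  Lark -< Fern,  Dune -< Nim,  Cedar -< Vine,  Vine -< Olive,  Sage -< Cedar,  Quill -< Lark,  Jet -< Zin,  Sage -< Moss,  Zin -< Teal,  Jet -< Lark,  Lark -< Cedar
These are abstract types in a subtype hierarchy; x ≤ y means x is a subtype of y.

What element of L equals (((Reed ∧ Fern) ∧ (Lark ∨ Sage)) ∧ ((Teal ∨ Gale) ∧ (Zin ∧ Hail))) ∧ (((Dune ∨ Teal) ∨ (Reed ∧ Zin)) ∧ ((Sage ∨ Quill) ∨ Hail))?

Reed ∧ Fern = Reed
Lark ∨ Sage = Cedar
Reed ∧ Cedar = Jet
Teal ∨ Gale = Olive
Zin ∧ Hail = Zin
Olive ∧ Zin = Zin
Jet ∧ Zin = Jet
Dune ∨ Teal = Dune
Reed ∧ Zin = Jet
Dune ∨ Jet = Dune
Sage ∨ Quill = Cedar
Cedar ∨ Hail = Olive
Dune ∧ Olive = Dune
Jet ∧ Dune = Jet

Jet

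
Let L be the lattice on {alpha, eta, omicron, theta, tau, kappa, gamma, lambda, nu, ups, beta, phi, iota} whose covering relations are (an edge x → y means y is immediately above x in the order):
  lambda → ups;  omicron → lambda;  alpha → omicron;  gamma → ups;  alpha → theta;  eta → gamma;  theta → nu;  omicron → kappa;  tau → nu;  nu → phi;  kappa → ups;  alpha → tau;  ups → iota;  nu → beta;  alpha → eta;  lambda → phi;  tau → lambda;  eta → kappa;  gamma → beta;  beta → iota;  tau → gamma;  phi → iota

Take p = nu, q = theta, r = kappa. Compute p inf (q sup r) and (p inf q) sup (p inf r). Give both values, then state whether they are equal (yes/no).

nu; theta; no

q sup r = iota, so p inf (q sup r) = nu inf iota = nu.
p inf q = theta and p inf r = alpha, so (p inf q) sup (p inf r) = theta sup alpha = theta.
Equal: no.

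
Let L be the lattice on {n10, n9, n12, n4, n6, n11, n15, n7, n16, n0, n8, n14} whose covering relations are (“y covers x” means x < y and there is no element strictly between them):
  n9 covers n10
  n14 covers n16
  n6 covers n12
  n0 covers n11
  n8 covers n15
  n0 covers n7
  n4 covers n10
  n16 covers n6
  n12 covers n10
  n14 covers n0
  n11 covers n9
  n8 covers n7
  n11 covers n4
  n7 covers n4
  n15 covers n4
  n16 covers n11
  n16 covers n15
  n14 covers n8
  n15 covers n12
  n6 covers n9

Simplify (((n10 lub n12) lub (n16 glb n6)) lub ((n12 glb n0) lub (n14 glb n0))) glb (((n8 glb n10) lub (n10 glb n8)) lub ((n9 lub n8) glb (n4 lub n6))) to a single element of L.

n16

n10 ∨ n12 = n12
n16 ∧ n6 = n6
n12 ∨ n6 = n6
n12 ∧ n0 = n10
n14 ∧ n0 = n0
n10 ∨ n0 = n0
n6 ∨ n0 = n14
n8 ∧ n10 = n10
n10 ∧ n8 = n10
n10 ∨ n10 = n10
n9 ∨ n8 = n14
n4 ∨ n6 = n16
n14 ∧ n16 = n16
n10 ∨ n16 = n16
n14 ∧ n16 = n16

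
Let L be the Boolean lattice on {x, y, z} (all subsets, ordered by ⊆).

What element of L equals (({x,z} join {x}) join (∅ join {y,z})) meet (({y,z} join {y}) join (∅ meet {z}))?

{y,z}

{x,z} ∨ {x} = {x,z}
∅ ∨ {y,z} = {y,z}
{x,z} ∨ {y,z} = {x,y,z}
{y,z} ∨ {y} = {y,z}
∅ ∧ {z} = ∅
{y,z} ∨ ∅ = {y,z}
{x,y,z} ∧ {y,z} = {y,z}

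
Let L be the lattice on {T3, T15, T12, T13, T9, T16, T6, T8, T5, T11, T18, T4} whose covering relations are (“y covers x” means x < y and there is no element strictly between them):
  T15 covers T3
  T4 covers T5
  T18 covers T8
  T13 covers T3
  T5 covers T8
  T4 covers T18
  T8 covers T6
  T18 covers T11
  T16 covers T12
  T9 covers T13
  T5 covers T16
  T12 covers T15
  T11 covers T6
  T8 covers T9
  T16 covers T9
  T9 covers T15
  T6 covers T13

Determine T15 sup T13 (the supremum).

Common upper bounds of {T15, T13}: T16, T18, T4, T5, T8, T9.
The least among these is T9.

T9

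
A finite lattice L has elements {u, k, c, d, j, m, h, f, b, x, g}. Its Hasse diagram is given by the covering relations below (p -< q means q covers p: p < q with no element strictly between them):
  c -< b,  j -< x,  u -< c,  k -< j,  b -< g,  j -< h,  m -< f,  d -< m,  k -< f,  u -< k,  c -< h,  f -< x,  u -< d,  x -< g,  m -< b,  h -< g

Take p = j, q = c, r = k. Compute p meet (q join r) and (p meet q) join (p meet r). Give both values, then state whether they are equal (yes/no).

j; k; no

q join r = h, so p meet (q join r) = j meet h = j.
p meet q = u and p meet r = k, so (p meet q) join (p meet r) = u join k = k.
Equal: no.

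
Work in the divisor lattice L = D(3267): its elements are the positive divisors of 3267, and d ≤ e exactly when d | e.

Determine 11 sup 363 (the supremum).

363

In the divisibility order, the join is the least common multiple: lcm(11, 363) = 363.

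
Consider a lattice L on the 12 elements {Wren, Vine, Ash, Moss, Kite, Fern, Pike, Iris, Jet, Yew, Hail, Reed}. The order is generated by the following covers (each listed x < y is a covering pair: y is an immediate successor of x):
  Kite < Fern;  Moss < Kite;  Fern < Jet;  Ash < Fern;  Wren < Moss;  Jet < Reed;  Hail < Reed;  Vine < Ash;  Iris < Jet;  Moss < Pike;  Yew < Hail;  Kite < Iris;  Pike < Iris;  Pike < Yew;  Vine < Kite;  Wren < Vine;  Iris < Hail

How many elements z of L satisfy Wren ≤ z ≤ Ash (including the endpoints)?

The interval [Wren, Ash] = {Ash, Vine, Wren}, which has 3 elements.

3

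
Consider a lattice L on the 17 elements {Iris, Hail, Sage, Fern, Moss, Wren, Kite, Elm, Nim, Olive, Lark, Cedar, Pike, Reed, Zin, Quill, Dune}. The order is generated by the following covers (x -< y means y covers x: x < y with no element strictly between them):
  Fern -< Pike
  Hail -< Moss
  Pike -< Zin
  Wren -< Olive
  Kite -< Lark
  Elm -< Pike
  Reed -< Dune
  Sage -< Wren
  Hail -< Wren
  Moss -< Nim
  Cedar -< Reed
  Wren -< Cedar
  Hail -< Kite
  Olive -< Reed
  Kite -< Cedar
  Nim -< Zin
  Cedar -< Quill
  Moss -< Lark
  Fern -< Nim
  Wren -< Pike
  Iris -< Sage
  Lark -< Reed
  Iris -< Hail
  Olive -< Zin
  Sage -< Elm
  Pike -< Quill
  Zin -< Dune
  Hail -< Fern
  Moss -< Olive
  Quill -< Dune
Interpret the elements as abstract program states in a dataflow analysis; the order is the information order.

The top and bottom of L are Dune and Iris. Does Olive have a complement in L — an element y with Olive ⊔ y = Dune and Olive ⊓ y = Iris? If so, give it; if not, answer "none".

For every candidate y, either Olive ∨ y ≠ Dune or Olive ∧ y ≠ Iris; no complement exists.

none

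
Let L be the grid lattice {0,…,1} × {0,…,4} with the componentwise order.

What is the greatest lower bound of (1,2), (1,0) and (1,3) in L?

In a product of chains, the meet is componentwise min, giving (1,0).

(1,0)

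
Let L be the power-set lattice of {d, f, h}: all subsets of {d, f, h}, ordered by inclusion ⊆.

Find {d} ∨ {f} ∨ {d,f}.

{d,f}

Common upper bounds of {{d}, {f}, {d,f}}: {d,f,h}, {d,f}.
The least among these is {d,f}.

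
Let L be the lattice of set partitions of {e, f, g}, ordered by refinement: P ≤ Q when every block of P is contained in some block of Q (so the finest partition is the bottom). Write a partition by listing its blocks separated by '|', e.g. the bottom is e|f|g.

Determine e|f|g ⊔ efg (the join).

The join of e|f|g and efg merges any blocks that overlap across the partitions, giving efg.

efg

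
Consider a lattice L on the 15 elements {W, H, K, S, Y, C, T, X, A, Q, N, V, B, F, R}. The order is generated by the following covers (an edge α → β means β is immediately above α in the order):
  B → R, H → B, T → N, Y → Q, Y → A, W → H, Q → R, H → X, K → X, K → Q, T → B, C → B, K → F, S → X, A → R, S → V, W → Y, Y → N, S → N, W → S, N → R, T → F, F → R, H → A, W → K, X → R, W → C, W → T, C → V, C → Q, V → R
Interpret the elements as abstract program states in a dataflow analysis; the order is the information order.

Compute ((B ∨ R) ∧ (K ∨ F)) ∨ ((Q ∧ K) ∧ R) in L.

B ∨ R = R
K ∨ F = F
R ∧ F = F
Q ∧ K = K
K ∧ R = K
F ∨ K = F

F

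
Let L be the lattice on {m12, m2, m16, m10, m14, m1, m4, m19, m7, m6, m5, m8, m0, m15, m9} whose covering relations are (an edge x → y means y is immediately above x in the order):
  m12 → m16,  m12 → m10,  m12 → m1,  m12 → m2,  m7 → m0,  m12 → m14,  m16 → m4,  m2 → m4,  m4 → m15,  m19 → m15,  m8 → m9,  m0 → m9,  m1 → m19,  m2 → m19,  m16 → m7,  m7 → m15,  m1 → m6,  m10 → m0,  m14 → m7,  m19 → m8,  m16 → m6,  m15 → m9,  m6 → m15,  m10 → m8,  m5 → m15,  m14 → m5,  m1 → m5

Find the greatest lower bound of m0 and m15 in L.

m7

Common lower bounds of {m0, m15}: m12, m14, m16, m7.
The greatest among these is m7.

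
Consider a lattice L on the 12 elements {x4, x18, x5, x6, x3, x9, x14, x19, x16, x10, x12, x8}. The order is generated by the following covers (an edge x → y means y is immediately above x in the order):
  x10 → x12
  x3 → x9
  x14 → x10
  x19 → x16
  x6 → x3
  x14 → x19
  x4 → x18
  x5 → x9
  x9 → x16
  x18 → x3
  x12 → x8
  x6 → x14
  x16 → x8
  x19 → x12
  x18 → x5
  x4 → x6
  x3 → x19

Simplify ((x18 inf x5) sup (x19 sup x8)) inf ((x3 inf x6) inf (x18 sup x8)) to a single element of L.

x18 ∧ x5 = x18
x19 ∨ x8 = x8
x18 ∨ x8 = x8
x3 ∧ x6 = x6
x18 ∨ x8 = x8
x6 ∧ x8 = x6
x8 ∧ x6 = x6

x6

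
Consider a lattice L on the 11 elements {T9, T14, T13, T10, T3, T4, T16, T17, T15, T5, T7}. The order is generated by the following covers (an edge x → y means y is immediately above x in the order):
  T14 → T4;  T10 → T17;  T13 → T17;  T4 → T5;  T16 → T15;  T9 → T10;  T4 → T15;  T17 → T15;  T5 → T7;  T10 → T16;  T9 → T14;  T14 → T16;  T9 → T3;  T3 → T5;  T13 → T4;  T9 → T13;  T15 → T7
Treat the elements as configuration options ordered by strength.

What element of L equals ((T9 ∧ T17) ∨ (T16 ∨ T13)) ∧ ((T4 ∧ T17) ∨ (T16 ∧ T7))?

T9 ∧ T17 = T9
T16 ∨ T13 = T15
T9 ∨ T15 = T15
T4 ∧ T17 = T13
T16 ∧ T7 = T16
T13 ∨ T16 = T15
T15 ∧ T15 = T15

T15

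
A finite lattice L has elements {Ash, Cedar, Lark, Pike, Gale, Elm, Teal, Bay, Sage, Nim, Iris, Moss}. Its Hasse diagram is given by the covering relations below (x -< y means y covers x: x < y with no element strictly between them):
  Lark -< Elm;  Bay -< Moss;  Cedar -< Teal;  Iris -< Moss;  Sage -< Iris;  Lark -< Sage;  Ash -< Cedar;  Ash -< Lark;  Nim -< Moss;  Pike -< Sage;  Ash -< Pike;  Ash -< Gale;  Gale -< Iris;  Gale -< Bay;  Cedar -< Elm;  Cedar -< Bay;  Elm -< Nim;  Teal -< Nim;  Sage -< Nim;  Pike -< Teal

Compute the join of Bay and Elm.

Moss

Common upper bounds of {Bay, Elm}: Moss.
The least among these is Moss.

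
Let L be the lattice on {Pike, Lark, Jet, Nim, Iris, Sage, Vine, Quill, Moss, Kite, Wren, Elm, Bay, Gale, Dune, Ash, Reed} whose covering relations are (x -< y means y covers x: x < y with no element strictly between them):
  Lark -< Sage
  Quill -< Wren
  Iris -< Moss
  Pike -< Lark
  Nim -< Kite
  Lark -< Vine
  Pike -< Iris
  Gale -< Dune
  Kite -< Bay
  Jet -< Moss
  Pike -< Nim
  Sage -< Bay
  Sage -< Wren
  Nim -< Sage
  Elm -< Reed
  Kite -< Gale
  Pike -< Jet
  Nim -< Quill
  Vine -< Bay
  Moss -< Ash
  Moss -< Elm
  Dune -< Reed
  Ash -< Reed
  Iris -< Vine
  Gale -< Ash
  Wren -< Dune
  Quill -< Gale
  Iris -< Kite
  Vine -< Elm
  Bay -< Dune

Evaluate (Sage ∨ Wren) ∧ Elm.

Sage ∨ Wren = Wren
Wren ∧ Elm = Lark

Lark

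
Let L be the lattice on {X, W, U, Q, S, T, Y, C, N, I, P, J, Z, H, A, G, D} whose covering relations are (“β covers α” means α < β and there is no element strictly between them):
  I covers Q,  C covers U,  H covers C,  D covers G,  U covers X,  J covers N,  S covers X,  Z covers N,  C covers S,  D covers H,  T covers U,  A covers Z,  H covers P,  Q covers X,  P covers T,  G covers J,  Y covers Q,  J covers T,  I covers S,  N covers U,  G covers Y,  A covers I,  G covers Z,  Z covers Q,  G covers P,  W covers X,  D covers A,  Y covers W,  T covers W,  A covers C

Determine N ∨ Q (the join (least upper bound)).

Z

Common upper bounds of {N, Q}: A, D, G, Z.
The least among these is Z.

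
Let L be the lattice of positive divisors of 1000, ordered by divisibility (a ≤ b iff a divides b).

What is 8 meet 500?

In the divisibility order, the meet is the greatest common divisor: gcd(8, 500) = 4.

4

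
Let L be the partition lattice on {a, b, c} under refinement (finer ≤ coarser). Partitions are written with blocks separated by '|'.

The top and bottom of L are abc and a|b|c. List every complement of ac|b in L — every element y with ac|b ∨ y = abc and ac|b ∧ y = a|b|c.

ab|c, a|bc

Need y with ac|b ∨ y = abc and ac|b ∧ y = a|b|c.
Checking each element gives: ab|c, a|bc.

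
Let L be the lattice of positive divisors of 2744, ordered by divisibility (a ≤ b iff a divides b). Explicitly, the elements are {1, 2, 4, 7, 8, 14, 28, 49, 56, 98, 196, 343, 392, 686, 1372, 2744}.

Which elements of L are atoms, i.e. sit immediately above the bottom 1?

The atoms are exactly the elements that cover 1: 2, 7.

2, 7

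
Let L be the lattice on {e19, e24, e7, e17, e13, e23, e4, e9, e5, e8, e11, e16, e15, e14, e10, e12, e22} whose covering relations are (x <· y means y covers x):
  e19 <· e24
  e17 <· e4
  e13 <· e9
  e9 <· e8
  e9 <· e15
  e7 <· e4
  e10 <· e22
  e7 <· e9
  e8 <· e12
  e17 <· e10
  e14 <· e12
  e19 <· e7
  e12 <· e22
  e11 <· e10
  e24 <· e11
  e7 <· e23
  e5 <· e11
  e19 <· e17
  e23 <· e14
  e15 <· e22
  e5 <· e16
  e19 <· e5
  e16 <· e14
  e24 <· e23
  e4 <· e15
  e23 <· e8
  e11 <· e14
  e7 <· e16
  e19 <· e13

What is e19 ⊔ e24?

Common upper bounds of {e19, e24}: e10, e11, e12, e14, e22, e23, e24, e8.
The least among these is e24.

e24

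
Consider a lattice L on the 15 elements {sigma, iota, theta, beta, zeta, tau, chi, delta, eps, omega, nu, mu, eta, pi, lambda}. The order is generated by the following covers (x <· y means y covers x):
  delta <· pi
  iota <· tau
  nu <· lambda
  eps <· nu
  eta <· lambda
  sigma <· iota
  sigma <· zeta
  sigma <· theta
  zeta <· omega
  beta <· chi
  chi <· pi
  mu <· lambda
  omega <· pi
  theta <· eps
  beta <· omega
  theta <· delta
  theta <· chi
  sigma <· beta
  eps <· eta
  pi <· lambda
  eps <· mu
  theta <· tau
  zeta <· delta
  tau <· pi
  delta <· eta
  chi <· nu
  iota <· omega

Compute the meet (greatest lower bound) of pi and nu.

chi

Common lower bounds of {pi, nu}: beta, chi, sigma, theta.
The greatest among these is chi.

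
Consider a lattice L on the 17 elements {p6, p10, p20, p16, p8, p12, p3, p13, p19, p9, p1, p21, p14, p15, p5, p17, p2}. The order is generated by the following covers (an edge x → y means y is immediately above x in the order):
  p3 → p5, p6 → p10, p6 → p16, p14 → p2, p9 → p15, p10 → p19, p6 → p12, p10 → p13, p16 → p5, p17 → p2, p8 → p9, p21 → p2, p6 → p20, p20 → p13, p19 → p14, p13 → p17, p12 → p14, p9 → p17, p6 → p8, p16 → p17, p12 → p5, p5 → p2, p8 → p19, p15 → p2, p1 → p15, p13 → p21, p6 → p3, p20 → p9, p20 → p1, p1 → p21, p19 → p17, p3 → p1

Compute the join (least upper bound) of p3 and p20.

Common upper bounds of {p3, p20}: p1, p15, p2, p21.
The least among these is p1.

p1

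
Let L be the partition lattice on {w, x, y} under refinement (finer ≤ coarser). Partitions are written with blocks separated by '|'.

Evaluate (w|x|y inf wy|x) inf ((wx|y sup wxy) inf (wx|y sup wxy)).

w|x|y

w|x|y ∧ wy|x = w|x|y
wx|y ∨ wxy = wxy
wx|y ∨ wxy = wxy
wxy ∧ wxy = wxy
w|x|y ∧ wxy = w|x|y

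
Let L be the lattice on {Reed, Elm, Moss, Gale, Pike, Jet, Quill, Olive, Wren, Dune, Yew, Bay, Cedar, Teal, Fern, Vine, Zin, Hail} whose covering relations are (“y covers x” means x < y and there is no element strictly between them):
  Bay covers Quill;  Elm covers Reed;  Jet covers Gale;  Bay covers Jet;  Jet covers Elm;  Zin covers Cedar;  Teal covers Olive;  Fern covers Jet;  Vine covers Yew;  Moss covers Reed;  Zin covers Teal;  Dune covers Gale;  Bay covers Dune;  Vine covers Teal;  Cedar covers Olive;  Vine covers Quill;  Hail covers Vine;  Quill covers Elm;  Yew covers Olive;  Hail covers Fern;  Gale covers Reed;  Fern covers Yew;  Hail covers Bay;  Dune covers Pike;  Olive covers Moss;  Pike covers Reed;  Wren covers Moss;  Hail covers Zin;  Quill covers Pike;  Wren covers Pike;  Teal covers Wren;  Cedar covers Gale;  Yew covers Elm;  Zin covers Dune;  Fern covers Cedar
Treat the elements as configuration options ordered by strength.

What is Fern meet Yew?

Common lower bounds of {Fern, Yew}: Elm, Moss, Olive, Reed, Yew.
The greatest among these is Yew.

Yew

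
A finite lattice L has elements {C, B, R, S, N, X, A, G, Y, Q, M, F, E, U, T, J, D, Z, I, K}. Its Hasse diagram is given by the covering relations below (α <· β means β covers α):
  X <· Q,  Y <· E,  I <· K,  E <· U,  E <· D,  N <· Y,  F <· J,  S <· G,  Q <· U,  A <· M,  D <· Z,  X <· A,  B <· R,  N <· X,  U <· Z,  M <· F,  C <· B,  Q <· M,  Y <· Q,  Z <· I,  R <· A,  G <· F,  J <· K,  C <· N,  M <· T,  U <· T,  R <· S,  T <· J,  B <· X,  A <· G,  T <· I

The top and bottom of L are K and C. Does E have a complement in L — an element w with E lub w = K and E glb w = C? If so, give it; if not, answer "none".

For every candidate w, either E ∨ w ≠ K or E ∧ w ≠ C; no complement exists.

none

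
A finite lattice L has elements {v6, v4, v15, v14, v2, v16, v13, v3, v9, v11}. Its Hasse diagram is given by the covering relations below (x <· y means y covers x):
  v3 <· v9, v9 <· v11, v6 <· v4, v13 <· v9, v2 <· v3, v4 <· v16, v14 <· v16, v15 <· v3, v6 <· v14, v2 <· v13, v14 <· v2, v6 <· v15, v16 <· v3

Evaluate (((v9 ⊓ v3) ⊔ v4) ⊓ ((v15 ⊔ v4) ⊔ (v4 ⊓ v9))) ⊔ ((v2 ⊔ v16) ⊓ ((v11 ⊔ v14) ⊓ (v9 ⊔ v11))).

v9 ∧ v3 = v3
v3 ∨ v4 = v3
v15 ∨ v4 = v3
v4 ∧ v9 = v4
v3 ∨ v4 = v3
v3 ∧ v3 = v3
v2 ∨ v16 = v3
v11 ∨ v14 = v11
v9 ∨ v11 = v11
v11 ∧ v11 = v11
v3 ∧ v11 = v3
v3 ∨ v3 = v3

v3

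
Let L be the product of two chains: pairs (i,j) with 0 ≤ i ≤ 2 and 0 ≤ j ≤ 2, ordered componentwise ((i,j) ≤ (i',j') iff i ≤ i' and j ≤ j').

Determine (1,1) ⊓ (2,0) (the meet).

(1,0)

In a product of chains, the meet is componentwise min, giving (1,0).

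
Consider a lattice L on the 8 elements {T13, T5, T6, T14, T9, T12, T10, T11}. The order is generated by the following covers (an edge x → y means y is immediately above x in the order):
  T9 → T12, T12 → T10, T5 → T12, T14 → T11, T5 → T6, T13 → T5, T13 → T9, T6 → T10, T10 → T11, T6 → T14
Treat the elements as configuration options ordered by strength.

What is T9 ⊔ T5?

Common upper bounds of {T9, T5}: T10, T11, T12.
The least among these is T12.

T12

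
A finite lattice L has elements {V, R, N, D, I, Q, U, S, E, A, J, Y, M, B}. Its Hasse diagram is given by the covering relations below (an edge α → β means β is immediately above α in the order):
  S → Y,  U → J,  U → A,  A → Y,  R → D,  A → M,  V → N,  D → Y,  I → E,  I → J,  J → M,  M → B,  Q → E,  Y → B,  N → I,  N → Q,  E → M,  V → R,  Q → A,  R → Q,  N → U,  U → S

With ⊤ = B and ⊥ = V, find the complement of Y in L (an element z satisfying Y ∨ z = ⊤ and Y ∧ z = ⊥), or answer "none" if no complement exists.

For every candidate z, either Y ∨ z ≠ B or Y ∧ z ≠ V; no complement exists.

none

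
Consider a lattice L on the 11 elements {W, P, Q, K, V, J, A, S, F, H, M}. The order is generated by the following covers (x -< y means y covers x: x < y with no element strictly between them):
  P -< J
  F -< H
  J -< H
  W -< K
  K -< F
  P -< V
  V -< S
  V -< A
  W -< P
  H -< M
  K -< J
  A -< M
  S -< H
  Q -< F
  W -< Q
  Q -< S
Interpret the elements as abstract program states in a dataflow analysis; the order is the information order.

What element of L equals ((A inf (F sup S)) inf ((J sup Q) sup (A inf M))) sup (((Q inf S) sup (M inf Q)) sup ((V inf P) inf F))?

S

F ∨ S = H
A ∧ H = V
J ∨ Q = H
A ∧ M = A
H ∨ A = M
V ∧ M = V
Q ∧ S = Q
M ∧ Q = Q
Q ∨ Q = Q
V ∧ P = P
P ∧ F = W
Q ∨ W = Q
V ∨ Q = S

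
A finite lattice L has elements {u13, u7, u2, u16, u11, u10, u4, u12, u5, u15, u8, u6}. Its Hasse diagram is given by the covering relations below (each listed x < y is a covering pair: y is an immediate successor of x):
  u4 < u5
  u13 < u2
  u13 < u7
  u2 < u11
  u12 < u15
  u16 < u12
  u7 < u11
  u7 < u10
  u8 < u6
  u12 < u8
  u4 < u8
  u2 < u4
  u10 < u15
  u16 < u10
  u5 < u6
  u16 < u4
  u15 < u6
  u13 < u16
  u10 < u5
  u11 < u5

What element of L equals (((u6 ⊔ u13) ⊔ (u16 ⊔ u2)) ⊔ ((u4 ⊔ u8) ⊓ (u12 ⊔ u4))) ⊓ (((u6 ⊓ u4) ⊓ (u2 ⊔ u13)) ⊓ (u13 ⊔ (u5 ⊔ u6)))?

u2

u6 ∨ u13 = u6
u16 ∨ u2 = u4
u6 ∨ u4 = u6
u4 ∨ u8 = u8
u12 ∨ u4 = u8
u8 ∧ u8 = u8
u6 ∨ u8 = u6
u6 ∧ u4 = u4
u2 ∨ u13 = u2
u4 ∧ u2 = u2
u5 ∨ u6 = u6
u13 ∨ u6 = u6
u2 ∧ u6 = u2
u6 ∧ u2 = u2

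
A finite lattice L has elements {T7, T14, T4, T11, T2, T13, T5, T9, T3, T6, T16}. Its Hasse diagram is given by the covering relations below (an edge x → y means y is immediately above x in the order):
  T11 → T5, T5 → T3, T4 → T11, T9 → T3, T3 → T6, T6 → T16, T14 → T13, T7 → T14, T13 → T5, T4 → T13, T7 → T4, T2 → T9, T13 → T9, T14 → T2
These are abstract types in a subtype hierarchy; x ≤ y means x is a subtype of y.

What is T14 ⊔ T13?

Common upper bounds of {T14, T13}: T13, T16, T3, T5, T6, T9.
The least among these is T13.

T13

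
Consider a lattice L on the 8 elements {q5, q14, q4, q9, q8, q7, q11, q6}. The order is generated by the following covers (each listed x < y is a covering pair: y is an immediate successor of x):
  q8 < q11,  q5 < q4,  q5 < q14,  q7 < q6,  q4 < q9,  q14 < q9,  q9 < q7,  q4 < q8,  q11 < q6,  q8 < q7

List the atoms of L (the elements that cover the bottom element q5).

q14, q4

The atoms are exactly the elements that cover q5: q14, q4.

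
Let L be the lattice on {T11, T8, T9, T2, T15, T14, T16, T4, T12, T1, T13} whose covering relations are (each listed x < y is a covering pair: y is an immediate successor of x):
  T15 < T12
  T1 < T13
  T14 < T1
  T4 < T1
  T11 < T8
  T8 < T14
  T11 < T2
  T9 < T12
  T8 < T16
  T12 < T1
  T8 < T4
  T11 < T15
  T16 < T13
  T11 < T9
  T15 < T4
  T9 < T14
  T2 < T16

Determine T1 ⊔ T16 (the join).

Common upper bounds of {T1, T16}: T13.
The least among these is T13.

T13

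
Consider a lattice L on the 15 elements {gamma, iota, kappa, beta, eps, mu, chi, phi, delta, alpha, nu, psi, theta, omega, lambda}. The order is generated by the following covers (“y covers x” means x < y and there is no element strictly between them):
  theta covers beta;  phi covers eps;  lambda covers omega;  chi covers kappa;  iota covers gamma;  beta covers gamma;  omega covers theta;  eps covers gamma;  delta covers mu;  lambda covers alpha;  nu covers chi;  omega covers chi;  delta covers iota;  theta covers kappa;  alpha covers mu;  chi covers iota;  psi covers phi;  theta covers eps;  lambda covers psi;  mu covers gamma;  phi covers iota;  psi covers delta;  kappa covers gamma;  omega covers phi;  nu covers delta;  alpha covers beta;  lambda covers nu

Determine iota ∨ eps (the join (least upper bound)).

phi

Common upper bounds of {iota, eps}: lambda, omega, phi, psi.
The least among these is phi.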